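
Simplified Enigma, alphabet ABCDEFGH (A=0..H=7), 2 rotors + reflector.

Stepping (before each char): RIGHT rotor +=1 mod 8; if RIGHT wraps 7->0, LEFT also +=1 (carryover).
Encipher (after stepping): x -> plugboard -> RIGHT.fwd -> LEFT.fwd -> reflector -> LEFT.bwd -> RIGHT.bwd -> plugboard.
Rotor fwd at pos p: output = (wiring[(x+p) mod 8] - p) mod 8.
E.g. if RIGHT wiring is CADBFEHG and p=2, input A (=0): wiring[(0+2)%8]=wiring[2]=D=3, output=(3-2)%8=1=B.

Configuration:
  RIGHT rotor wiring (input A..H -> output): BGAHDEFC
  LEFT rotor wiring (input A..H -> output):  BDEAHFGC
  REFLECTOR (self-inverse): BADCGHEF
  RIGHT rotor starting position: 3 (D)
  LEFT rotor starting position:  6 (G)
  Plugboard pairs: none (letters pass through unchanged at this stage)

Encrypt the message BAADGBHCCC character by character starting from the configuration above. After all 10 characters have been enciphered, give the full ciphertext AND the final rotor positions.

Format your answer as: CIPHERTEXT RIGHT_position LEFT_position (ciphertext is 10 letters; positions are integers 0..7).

Char 1 ('B'): step: R->4, L=6; B->plug->B->R->A->L->A->refl->B->L'->G->R'->D->plug->D
Char 2 ('A'): step: R->5, L=6; A->plug->A->R->H->L->H->refl->F->L'->D->R'->F->plug->F
Char 3 ('A'): step: R->6, L=6; A->plug->A->R->H->L->H->refl->F->L'->D->R'->C->plug->C
Char 4 ('D'): step: R->7, L=6; D->plug->D->R->B->L->E->refl->G->L'->E->R'->F->plug->F
Char 5 ('G'): step: R->0, L->7 (L advanced); G->plug->G->R->F->L->A->refl->B->L'->E->R'->F->plug->F
Char 6 ('B'): step: R->1, L=7; B->plug->B->R->H->L->H->refl->F->L'->D->R'->E->plug->E
Char 7 ('H'): step: R->2, L=7; H->plug->H->R->E->L->B->refl->A->L'->F->R'->B->plug->B
Char 8 ('C'): step: R->3, L=7; C->plug->C->R->B->L->C->refl->D->L'->A->R'->B->plug->B
Char 9 ('C'): step: R->4, L=7; C->plug->C->R->B->L->C->refl->D->L'->A->R'->B->plug->B
Char 10 ('C'): step: R->5, L=7; C->plug->C->R->F->L->A->refl->B->L'->E->R'->D->plug->D
Final: ciphertext=DFCFFEBBBD, RIGHT=5, LEFT=7

Answer: DFCFFEBBBD 5 7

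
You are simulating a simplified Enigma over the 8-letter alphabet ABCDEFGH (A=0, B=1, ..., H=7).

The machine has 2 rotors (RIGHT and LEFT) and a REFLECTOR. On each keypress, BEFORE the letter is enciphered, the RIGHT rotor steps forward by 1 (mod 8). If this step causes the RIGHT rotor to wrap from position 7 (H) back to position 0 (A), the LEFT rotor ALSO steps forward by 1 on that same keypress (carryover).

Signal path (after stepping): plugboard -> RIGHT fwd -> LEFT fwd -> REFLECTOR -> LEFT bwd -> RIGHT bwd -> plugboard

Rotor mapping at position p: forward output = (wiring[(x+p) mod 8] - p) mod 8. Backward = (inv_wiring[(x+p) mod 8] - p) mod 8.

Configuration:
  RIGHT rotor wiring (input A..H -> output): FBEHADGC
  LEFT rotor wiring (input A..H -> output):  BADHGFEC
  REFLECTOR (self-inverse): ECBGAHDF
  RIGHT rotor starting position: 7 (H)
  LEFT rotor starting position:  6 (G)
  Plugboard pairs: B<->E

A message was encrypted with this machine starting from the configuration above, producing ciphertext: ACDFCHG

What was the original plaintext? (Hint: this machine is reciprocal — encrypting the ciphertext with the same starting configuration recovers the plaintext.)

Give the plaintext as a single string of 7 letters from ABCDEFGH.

Answer: DAAHBBF

Derivation:
Char 1 ('A'): step: R->0, L->7 (L advanced); A->plug->A->R->F->L->H->refl->F->L'->H->R'->D->plug->D
Char 2 ('C'): step: R->1, L=7; C->plug->C->R->G->L->G->refl->D->L'->A->R'->A->plug->A
Char 3 ('D'): step: R->2, L=7; D->plug->D->R->B->L->C->refl->B->L'->C->R'->A->plug->A
Char 4 ('F'): step: R->3, L=7; F->plug->F->R->C->L->B->refl->C->L'->B->R'->H->plug->H
Char 5 ('C'): step: R->4, L=7; C->plug->C->R->C->L->B->refl->C->L'->B->R'->E->plug->B
Char 6 ('H'): step: R->5, L=7; H->plug->H->R->D->L->E->refl->A->L'->E->R'->E->plug->B
Char 7 ('G'): step: R->6, L=7; G->plug->G->R->C->L->B->refl->C->L'->B->R'->F->plug->F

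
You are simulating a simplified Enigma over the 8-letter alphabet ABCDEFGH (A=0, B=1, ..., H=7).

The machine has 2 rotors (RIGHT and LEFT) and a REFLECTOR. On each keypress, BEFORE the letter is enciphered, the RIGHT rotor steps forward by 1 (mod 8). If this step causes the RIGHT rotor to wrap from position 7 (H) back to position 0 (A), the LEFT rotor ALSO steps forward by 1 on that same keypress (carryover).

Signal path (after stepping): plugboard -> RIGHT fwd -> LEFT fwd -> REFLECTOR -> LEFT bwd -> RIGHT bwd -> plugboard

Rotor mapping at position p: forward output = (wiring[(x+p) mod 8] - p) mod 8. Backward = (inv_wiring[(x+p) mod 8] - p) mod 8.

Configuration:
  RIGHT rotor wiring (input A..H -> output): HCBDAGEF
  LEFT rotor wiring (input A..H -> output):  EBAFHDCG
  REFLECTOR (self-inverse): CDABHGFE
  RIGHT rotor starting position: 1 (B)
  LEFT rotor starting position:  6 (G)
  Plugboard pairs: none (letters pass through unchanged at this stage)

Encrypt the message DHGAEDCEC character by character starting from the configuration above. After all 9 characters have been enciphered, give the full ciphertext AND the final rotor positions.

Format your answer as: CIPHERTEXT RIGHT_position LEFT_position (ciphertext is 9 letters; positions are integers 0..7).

Char 1 ('D'): step: R->2, L=6; D->plug->D->R->E->L->C->refl->A->L'->B->R'->B->plug->B
Char 2 ('H'): step: R->3, L=6; H->plug->H->R->G->L->B->refl->D->L'->D->R'->C->plug->C
Char 3 ('G'): step: R->4, L=6; G->plug->G->R->F->L->H->refl->E->L'->A->R'->C->plug->C
Char 4 ('A'): step: R->5, L=6; A->plug->A->R->B->L->A->refl->C->L'->E->R'->F->plug->F
Char 5 ('E'): step: R->6, L=6; E->plug->E->R->D->L->D->refl->B->L'->G->R'->A->plug->A
Char 6 ('D'): step: R->7, L=6; D->plug->D->R->C->L->G->refl->F->L'->H->R'->G->plug->G
Char 7 ('C'): step: R->0, L->7 (L advanced); C->plug->C->R->B->L->F->refl->G->L'->E->R'->G->plug->G
Char 8 ('E'): step: R->1, L=7; E->plug->E->R->F->L->A->refl->C->L'->C->R'->C->plug->C
Char 9 ('C'): step: R->2, L=7; C->plug->C->R->G->L->E->refl->H->L'->A->R'->H->plug->H
Final: ciphertext=BCCFAGGCH, RIGHT=2, LEFT=7

Answer: BCCFAGGCH 2 7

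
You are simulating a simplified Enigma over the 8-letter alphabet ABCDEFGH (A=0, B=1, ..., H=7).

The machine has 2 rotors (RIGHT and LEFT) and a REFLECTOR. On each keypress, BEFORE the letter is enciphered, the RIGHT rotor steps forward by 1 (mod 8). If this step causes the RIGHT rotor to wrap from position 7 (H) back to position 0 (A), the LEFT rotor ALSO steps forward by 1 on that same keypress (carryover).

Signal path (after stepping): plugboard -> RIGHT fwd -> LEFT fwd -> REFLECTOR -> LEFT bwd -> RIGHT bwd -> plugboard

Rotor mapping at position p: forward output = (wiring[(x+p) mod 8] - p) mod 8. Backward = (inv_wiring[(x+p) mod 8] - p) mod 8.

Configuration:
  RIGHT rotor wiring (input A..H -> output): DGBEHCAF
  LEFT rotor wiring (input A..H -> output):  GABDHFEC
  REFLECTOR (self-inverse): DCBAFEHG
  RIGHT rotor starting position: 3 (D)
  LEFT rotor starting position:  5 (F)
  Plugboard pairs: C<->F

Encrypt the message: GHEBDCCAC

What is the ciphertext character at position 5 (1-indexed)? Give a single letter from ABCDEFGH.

Char 1 ('G'): step: R->4, L=5; G->plug->G->R->F->L->E->refl->F->L'->C->R'->F->plug->C
Char 2 ('H'): step: R->5, L=5; H->plug->H->R->C->L->F->refl->E->L'->F->R'->A->plug->A
Char 3 ('E'): step: R->6, L=5; E->plug->E->R->D->L->B->refl->C->L'->H->R'->B->plug->B
Char 4 ('B'): step: R->7, L=5; B->plug->B->R->E->L->D->refl->A->L'->A->R'->F->plug->C
Char 5 ('D'): step: R->0, L->6 (L advanced); D->plug->D->R->E->L->D->refl->A->L'->C->R'->F->plug->C

C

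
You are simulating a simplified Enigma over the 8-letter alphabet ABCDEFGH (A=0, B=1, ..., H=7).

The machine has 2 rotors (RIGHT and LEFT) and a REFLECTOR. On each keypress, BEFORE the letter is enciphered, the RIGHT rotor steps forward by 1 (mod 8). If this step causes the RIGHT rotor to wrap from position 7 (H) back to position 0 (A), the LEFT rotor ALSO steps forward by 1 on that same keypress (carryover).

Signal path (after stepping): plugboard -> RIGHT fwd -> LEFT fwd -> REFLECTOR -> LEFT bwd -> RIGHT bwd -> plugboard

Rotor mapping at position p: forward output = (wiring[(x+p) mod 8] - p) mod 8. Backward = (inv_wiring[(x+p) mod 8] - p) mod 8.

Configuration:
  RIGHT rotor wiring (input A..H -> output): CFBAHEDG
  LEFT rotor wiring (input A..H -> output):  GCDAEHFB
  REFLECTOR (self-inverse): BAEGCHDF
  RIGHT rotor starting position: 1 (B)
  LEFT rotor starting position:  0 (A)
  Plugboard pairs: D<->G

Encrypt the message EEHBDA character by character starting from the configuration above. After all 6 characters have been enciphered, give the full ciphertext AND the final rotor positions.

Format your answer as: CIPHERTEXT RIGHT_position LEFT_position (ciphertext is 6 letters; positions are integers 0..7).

Answer: FFFGCB 7 0

Derivation:
Char 1 ('E'): step: R->2, L=0; E->plug->E->R->B->L->C->refl->E->L'->E->R'->F->plug->F
Char 2 ('E'): step: R->3, L=0; E->plug->E->R->D->L->A->refl->B->L'->H->R'->F->plug->F
Char 3 ('H'): step: R->4, L=0; H->plug->H->R->E->L->E->refl->C->L'->B->R'->F->plug->F
Char 4 ('B'): step: R->5, L=0; B->plug->B->R->G->L->F->refl->H->L'->F->R'->D->plug->G
Char 5 ('D'): step: R->6, L=0; D->plug->G->R->B->L->C->refl->E->L'->E->R'->C->plug->C
Char 6 ('A'): step: R->7, L=0; A->plug->A->R->H->L->B->refl->A->L'->D->R'->B->plug->B
Final: ciphertext=FFFGCB, RIGHT=7, LEFT=0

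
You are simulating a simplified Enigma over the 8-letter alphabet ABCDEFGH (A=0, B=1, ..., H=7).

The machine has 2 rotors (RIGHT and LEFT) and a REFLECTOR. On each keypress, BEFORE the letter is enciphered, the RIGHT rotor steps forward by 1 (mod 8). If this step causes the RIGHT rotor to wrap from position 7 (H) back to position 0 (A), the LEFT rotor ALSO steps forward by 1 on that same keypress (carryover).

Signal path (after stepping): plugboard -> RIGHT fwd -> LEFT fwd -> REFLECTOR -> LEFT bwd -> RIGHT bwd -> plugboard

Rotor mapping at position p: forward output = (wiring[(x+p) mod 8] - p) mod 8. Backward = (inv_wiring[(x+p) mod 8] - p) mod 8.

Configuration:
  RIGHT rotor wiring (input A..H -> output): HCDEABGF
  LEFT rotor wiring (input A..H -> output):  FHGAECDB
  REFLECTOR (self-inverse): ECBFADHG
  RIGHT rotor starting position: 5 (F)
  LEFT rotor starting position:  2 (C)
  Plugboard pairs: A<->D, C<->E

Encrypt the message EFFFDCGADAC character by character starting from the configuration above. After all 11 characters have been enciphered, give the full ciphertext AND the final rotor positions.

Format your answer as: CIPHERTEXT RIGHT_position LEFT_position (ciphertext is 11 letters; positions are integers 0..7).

Answer: CCHDGFHDBGD 0 4

Derivation:
Char 1 ('E'): step: R->6, L=2; E->plug->C->R->B->L->G->refl->H->L'->F->R'->E->plug->C
Char 2 ('F'): step: R->7, L=2; F->plug->F->R->B->L->G->refl->H->L'->F->R'->E->plug->C
Char 3 ('F'): step: R->0, L->3 (L advanced); F->plug->F->R->B->L->B->refl->C->L'->F->R'->H->plug->H
Char 4 ('F'): step: R->1, L=3; F->plug->F->R->F->L->C->refl->B->L'->B->R'->A->plug->D
Char 5 ('D'): step: R->2, L=3; D->plug->A->R->B->L->B->refl->C->L'->F->R'->G->plug->G
Char 6 ('C'): step: R->3, L=3; C->plug->E->R->C->L->H->refl->G->L'->E->R'->F->plug->F
Char 7 ('G'): step: R->4, L=3; G->plug->G->R->H->L->D->refl->F->L'->A->R'->H->plug->H
Char 8 ('A'): step: R->5, L=3; A->plug->D->R->C->L->H->refl->G->L'->E->R'->A->plug->D
Char 9 ('D'): step: R->6, L=3; D->plug->A->R->A->L->F->refl->D->L'->H->R'->B->plug->B
Char 10 ('A'): step: R->7, L=3; A->plug->D->R->E->L->G->refl->H->L'->C->R'->G->plug->G
Char 11 ('C'): step: R->0, L->4 (L advanced); C->plug->E->R->A->L->A->refl->E->L'->H->R'->A->plug->D
Final: ciphertext=CCHDGFHDBGD, RIGHT=0, LEFT=4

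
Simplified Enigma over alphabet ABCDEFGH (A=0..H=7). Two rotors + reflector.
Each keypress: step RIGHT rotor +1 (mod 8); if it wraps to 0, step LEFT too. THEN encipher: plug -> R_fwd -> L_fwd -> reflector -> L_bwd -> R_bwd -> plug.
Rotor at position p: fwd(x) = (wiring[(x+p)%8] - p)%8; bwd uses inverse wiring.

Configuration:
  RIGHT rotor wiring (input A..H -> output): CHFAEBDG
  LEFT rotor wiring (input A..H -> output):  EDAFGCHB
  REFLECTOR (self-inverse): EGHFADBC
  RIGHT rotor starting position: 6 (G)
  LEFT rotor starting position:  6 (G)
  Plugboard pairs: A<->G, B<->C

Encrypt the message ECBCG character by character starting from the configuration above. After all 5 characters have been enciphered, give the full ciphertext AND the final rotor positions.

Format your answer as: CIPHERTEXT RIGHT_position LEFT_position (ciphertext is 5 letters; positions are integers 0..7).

Char 1 ('E'): step: R->7, L=6; E->plug->E->R->B->L->D->refl->F->L'->D->R'->B->plug->C
Char 2 ('C'): step: R->0, L->7 (L advanced); C->plug->B->R->H->L->A->refl->E->L'->C->R'->A->plug->G
Char 3 ('B'): step: R->1, L=7; B->plug->C->R->H->L->A->refl->E->L'->C->R'->F->plug->F
Char 4 ('C'): step: R->2, L=7; C->plug->B->R->G->L->D->refl->F->L'->B->R'->E->plug->E
Char 5 ('G'): step: R->3, L=7; G->plug->A->R->F->L->H->refl->C->L'->A->R'->D->plug->D
Final: ciphertext=CGFED, RIGHT=3, LEFT=7

Answer: CGFED 3 7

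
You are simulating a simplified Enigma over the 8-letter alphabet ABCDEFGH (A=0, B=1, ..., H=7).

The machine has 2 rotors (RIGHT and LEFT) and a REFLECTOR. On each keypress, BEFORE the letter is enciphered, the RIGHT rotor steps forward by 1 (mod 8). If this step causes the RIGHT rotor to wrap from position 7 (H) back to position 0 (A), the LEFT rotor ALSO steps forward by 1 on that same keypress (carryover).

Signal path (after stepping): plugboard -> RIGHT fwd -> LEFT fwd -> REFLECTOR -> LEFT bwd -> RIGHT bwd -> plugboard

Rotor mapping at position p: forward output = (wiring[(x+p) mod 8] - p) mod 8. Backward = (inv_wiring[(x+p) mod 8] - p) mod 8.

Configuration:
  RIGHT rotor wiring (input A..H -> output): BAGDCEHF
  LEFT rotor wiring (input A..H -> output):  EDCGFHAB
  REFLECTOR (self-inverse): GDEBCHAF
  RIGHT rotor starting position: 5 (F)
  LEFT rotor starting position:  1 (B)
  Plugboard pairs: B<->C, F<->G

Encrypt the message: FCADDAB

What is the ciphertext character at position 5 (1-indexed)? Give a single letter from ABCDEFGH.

Char 1 ('F'): step: R->6, L=1; F->plug->G->R->E->L->G->refl->A->L'->G->R'->H->plug->H
Char 2 ('C'): step: R->7, L=1; C->plug->B->R->C->L->F->refl->H->L'->F->R'->G->plug->F
Char 3 ('A'): step: R->0, L->2 (L advanced); A->plug->A->R->B->L->E->refl->C->L'->G->R'->C->plug->B
Char 4 ('D'): step: R->1, L=2; D->plug->D->R->B->L->E->refl->C->L'->G->R'->F->plug->G
Char 5 ('D'): step: R->2, L=2; D->plug->D->R->C->L->D->refl->B->L'->H->R'->G->plug->F

F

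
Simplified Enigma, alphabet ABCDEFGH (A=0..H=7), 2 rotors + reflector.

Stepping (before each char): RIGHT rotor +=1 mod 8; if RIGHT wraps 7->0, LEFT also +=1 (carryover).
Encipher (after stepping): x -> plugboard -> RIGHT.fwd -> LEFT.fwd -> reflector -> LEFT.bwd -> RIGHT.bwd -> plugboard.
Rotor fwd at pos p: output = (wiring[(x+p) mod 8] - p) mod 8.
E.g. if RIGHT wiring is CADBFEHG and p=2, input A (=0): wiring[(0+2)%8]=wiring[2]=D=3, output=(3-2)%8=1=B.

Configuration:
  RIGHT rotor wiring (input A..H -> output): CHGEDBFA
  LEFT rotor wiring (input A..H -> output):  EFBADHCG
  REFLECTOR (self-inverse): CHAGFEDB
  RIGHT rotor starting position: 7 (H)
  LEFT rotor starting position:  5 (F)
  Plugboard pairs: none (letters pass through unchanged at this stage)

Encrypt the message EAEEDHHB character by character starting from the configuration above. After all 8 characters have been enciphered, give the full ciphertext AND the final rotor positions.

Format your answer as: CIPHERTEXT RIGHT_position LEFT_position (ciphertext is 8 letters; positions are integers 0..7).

Answer: BEDAGBAD 7 6

Derivation:
Char 1 ('E'): step: R->0, L->6 (L advanced); E->plug->E->R->D->L->H->refl->B->L'->H->R'->B->plug->B
Char 2 ('A'): step: R->1, L=6; A->plug->A->R->G->L->F->refl->E->L'->A->R'->E->plug->E
Char 3 ('E'): step: R->2, L=6; E->plug->E->R->D->L->H->refl->B->L'->H->R'->D->plug->D
Char 4 ('E'): step: R->3, L=6; E->plug->E->R->F->L->C->refl->A->L'->B->R'->A->plug->A
Char 5 ('D'): step: R->4, L=6; D->plug->D->R->E->L->D->refl->G->L'->C->R'->G->plug->G
Char 6 ('H'): step: R->5, L=6; H->plug->H->R->G->L->F->refl->E->L'->A->R'->B->plug->B
Char 7 ('H'): step: R->6, L=6; H->plug->H->R->D->L->H->refl->B->L'->H->R'->A->plug->A
Char 8 ('B'): step: R->7, L=6; B->plug->B->R->D->L->H->refl->B->L'->H->R'->D->plug->D
Final: ciphertext=BEDAGBAD, RIGHT=7, LEFT=6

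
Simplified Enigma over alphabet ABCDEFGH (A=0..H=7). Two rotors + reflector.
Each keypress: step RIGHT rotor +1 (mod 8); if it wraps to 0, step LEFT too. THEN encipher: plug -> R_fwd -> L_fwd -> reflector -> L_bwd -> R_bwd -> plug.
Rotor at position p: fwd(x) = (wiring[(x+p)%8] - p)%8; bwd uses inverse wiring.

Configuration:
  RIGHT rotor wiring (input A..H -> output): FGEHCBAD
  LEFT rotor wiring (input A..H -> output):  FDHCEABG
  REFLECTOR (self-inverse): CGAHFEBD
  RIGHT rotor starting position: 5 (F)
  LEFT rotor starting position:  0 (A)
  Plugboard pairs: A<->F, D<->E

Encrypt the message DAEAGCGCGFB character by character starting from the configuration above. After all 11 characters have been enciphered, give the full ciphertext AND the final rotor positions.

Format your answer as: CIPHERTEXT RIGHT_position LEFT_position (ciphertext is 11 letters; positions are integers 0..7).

Char 1 ('D'): step: R->6, L=0; D->plug->E->R->G->L->B->refl->G->L'->H->R'->C->plug->C
Char 2 ('A'): step: R->7, L=0; A->plug->F->R->D->L->C->refl->A->L'->F->R'->D->plug->E
Char 3 ('E'): step: R->0, L->1 (L advanced); E->plug->D->R->H->L->E->refl->F->L'->G->R'->B->plug->B
Char 4 ('A'): step: R->1, L=1; A->plug->F->R->H->L->E->refl->F->L'->G->R'->C->plug->C
Char 5 ('G'): step: R->2, L=1; G->plug->G->R->D->L->D->refl->H->L'->E->R'->H->plug->H
Char 6 ('C'): step: R->3, L=1; C->plug->C->R->G->L->F->refl->E->L'->H->R'->B->plug->B
Char 7 ('G'): step: R->4, L=1; G->plug->G->R->A->L->C->refl->A->L'->F->R'->B->plug->B
Char 8 ('C'): step: R->5, L=1; C->plug->C->R->G->L->F->refl->E->L'->H->R'->F->plug->A
Char 9 ('G'): step: R->6, L=1; G->plug->G->R->E->L->H->refl->D->L'->D->R'->H->plug->H
Char 10 ('F'): step: R->7, L=1; F->plug->A->R->E->L->H->refl->D->L'->D->R'->F->plug->A
Char 11 ('B'): step: R->0, L->2 (L advanced); B->plug->B->R->G->L->D->refl->H->L'->E->R'->C->plug->C
Final: ciphertext=CEBCHBBAHAC, RIGHT=0, LEFT=2

Answer: CEBCHBBAHAC 0 2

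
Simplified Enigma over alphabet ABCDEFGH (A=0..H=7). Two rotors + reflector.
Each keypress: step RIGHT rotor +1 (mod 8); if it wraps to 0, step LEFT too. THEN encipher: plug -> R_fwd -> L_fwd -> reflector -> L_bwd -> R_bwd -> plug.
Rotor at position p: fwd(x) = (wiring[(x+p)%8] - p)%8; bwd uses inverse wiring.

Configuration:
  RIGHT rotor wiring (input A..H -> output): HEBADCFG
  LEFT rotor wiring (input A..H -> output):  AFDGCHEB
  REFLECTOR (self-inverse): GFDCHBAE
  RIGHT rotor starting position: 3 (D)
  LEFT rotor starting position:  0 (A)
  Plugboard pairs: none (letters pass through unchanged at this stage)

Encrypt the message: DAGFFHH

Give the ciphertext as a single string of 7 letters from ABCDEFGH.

Char 1 ('D'): step: R->4, L=0; D->plug->D->R->C->L->D->refl->C->L'->E->R'->H->plug->H
Char 2 ('A'): step: R->5, L=0; A->plug->A->R->F->L->H->refl->E->L'->G->R'->H->plug->H
Char 3 ('G'): step: R->6, L=0; G->plug->G->R->F->L->H->refl->E->L'->G->R'->D->plug->D
Char 4 ('F'): step: R->7, L=0; F->plug->F->R->E->L->C->refl->D->L'->C->R'->D->plug->D
Char 5 ('F'): step: R->0, L->1 (L advanced); F->plug->F->R->C->L->F->refl->B->L'->D->R'->E->plug->E
Char 6 ('H'): step: R->1, L=1; H->plug->H->R->G->L->A->refl->G->L'->E->R'->F->plug->F
Char 7 ('H'): step: R->2, L=1; H->plug->H->R->C->L->F->refl->B->L'->D->R'->E->plug->E

Answer: HHDDEFE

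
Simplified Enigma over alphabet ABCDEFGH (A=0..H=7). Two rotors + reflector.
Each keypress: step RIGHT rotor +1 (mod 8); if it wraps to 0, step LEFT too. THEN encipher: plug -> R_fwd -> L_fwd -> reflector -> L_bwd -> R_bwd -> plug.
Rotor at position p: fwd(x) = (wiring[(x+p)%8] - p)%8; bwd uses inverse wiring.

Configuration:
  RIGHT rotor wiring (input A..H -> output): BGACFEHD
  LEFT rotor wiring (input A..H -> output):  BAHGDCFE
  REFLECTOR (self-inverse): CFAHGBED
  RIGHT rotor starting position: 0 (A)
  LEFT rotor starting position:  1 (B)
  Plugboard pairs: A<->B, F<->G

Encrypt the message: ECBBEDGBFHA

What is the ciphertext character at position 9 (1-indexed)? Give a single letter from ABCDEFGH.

Char 1 ('E'): step: R->1, L=1; E->plug->E->R->D->L->C->refl->A->L'->H->R'->B->plug->A
Char 2 ('C'): step: R->2, L=1; C->plug->C->R->D->L->C->refl->A->L'->H->R'->G->plug->F
Char 3 ('B'): step: R->3, L=1; B->plug->A->R->H->L->A->refl->C->L'->D->R'->G->plug->F
Char 4 ('B'): step: R->4, L=1; B->plug->A->R->B->L->G->refl->E->L'->F->R'->E->plug->E
Char 5 ('E'): step: R->5, L=1; E->plug->E->R->B->L->G->refl->E->L'->F->R'->G->plug->F
Char 6 ('D'): step: R->6, L=1; D->plug->D->R->A->L->H->refl->D->L'->G->R'->H->plug->H
Char 7 ('G'): step: R->7, L=1; G->plug->F->R->G->L->D->refl->H->L'->A->R'->H->plug->H
Char 8 ('B'): step: R->0, L->2 (L advanced); B->plug->A->R->B->L->E->refl->G->L'->H->R'->G->plug->F
Char 9 ('F'): step: R->1, L=2; F->plug->G->R->C->L->B->refl->F->L'->A->R'->H->plug->H

H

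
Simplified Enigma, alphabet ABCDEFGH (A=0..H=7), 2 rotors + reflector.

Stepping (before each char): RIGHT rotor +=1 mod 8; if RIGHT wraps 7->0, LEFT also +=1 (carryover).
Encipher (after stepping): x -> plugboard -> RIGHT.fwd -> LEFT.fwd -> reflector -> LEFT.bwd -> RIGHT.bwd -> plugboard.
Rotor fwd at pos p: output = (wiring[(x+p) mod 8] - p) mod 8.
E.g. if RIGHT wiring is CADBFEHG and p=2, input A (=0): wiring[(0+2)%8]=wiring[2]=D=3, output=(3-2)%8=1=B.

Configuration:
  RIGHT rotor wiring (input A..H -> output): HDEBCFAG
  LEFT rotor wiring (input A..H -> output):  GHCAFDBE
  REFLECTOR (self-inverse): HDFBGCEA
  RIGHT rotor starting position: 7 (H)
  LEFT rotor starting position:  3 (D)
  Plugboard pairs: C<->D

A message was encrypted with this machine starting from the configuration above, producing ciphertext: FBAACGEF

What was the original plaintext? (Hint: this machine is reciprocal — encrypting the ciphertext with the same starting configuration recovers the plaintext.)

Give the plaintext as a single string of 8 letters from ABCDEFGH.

Answer: GCFBDCHH

Derivation:
Char 1 ('F'): step: R->0, L->4 (L advanced); F->plug->F->R->F->L->D->refl->B->L'->A->R'->G->plug->G
Char 2 ('B'): step: R->1, L=4; B->plug->B->R->D->L->A->refl->H->L'->B->R'->D->plug->C
Char 3 ('A'): step: R->2, L=4; A->plug->A->R->C->L->F->refl->C->L'->E->R'->F->plug->F
Char 4 ('A'): step: R->3, L=4; A->plug->A->R->G->L->G->refl->E->L'->H->R'->B->plug->B
Char 5 ('C'): step: R->4, L=4; C->plug->D->R->C->L->F->refl->C->L'->E->R'->C->plug->D
Char 6 ('G'): step: R->5, L=4; G->plug->G->R->E->L->C->refl->F->L'->C->R'->D->plug->C
Char 7 ('E'): step: R->6, L=4; E->plug->E->R->G->L->G->refl->E->L'->H->R'->H->plug->H
Char 8 ('F'): step: R->7, L=4; F->plug->F->R->D->L->A->refl->H->L'->B->R'->H->plug->H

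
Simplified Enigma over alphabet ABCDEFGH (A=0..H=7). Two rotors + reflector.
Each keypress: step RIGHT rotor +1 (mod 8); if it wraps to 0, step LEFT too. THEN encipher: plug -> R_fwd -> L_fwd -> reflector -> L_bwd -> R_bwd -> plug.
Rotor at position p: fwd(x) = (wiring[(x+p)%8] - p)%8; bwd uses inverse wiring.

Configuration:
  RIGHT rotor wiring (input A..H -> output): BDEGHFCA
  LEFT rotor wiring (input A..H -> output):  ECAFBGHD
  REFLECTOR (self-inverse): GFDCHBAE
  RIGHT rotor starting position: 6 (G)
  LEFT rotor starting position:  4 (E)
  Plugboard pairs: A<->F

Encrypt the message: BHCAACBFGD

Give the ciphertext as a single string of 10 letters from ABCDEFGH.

Char 1 ('B'): step: R->7, L=4; B->plug->B->R->C->L->D->refl->C->L'->B->R'->A->plug->F
Char 2 ('H'): step: R->0, L->5 (L advanced); H->plug->H->R->A->L->B->refl->F->L'->E->R'->C->plug->C
Char 3 ('C'): step: R->1, L=5; C->plug->C->R->F->L->D->refl->C->L'->B->R'->F->plug->A
Char 4 ('A'): step: R->2, L=5; A->plug->F->R->G->L->A->refl->G->L'->C->R'->A->plug->F
Char 5 ('A'): step: R->3, L=5; A->plug->F->R->G->L->A->refl->G->L'->C->R'->C->plug->C
Char 6 ('C'): step: R->4, L=5; C->plug->C->R->G->L->A->refl->G->L'->C->R'->H->plug->H
Char 7 ('B'): step: R->5, L=5; B->plug->B->R->F->L->D->refl->C->L'->B->R'->G->plug->G
Char 8 ('F'): step: R->6, L=5; F->plug->A->R->E->L->F->refl->B->L'->A->R'->F->plug->A
Char 9 ('G'): step: R->7, L=5; G->plug->G->R->G->L->A->refl->G->L'->C->R'->B->plug->B
Char 10 ('D'): step: R->0, L->6 (L advanced); D->plug->D->R->G->L->D->refl->C->L'->E->R'->C->plug->C

Answer: FCAFCHGABC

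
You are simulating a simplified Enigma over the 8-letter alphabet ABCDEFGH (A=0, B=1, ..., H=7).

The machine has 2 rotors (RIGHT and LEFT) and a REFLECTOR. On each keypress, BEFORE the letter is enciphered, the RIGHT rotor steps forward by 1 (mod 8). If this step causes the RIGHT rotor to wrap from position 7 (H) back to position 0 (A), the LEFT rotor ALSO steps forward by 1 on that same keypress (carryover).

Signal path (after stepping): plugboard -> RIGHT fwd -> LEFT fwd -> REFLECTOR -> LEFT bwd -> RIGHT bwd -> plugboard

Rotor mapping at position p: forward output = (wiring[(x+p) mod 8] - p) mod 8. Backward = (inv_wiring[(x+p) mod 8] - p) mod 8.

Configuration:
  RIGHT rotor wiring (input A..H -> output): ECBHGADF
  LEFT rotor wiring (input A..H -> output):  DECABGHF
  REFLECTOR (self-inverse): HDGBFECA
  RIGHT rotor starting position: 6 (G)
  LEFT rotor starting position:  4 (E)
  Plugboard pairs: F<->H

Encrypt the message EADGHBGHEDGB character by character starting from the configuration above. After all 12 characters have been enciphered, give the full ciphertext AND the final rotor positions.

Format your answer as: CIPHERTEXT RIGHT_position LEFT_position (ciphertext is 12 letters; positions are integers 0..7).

Answer: HBECBAHEACHH 2 6

Derivation:
Char 1 ('E'): step: R->7, L=4; E->plug->E->R->A->L->F->refl->E->L'->H->R'->F->plug->H
Char 2 ('A'): step: R->0, L->5 (L advanced); A->plug->A->R->E->L->H->refl->A->L'->C->R'->B->plug->B
Char 3 ('D'): step: R->1, L=5; D->plug->D->R->F->L->F->refl->E->L'->H->R'->E->plug->E
Char 4 ('G'): step: R->2, L=5; G->plug->G->R->C->L->A->refl->H->L'->E->R'->C->plug->C
Char 5 ('H'): step: R->3, L=5; H->plug->F->R->B->L->C->refl->G->L'->D->R'->B->plug->B
Char 6 ('B'): step: R->4, L=5; B->plug->B->R->E->L->H->refl->A->L'->C->R'->A->plug->A
Char 7 ('G'): step: R->5, L=5; G->plug->G->R->C->L->A->refl->H->L'->E->R'->F->plug->H
Char 8 ('H'): step: R->6, L=5; H->plug->F->R->B->L->C->refl->G->L'->D->R'->E->plug->E
Char 9 ('E'): step: R->7, L=5; E->plug->E->R->A->L->B->refl->D->L'->G->R'->A->plug->A
Char 10 ('D'): step: R->0, L->6 (L advanced); D->plug->D->R->H->L->A->refl->H->L'->B->R'->C->plug->C
Char 11 ('G'): step: R->1, L=6; G->plug->G->R->E->L->E->refl->F->L'->C->R'->F->plug->H
Char 12 ('B'): step: R->2, L=6; B->plug->B->R->F->L->C->refl->G->L'->D->R'->F->plug->H
Final: ciphertext=HBECBAHEACHH, RIGHT=2, LEFT=6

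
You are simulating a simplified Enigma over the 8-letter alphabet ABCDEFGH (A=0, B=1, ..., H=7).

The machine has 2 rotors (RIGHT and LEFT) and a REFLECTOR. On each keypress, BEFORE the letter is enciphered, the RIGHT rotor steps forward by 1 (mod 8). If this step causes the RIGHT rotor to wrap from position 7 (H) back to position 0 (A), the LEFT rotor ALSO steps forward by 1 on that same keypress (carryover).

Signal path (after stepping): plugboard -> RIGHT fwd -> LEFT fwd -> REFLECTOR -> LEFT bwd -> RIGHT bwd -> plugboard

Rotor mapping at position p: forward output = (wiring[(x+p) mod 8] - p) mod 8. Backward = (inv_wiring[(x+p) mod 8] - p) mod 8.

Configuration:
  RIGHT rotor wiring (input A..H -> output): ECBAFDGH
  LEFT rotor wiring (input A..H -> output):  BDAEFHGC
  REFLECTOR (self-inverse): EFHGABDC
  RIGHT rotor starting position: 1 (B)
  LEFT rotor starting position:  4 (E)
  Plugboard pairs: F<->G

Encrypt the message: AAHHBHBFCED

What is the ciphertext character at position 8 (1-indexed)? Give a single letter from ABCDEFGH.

Char 1 ('A'): step: R->2, L=4; A->plug->A->R->H->L->A->refl->E->L'->G->R'->B->plug->B
Char 2 ('A'): step: R->3, L=4; A->plug->A->R->F->L->H->refl->C->L'->C->R'->B->plug->B
Char 3 ('H'): step: R->4, L=4; H->plug->H->R->E->L->F->refl->B->L'->A->R'->E->plug->E
Char 4 ('H'): step: R->5, L=4; H->plug->H->R->A->L->B->refl->F->L'->E->R'->F->plug->G
Char 5 ('B'): step: R->6, L=4; B->plug->B->R->B->L->D->refl->G->L'->D->R'->E->plug->E
Char 6 ('H'): step: R->7, L=4; H->plug->H->R->H->L->A->refl->E->L'->G->R'->F->plug->G
Char 7 ('B'): step: R->0, L->5 (L advanced); B->plug->B->R->C->L->F->refl->B->L'->B->R'->C->plug->C
Char 8 ('F'): step: R->1, L=5; F->plug->G->R->G->L->H->refl->C->L'->A->R'->B->plug->B

B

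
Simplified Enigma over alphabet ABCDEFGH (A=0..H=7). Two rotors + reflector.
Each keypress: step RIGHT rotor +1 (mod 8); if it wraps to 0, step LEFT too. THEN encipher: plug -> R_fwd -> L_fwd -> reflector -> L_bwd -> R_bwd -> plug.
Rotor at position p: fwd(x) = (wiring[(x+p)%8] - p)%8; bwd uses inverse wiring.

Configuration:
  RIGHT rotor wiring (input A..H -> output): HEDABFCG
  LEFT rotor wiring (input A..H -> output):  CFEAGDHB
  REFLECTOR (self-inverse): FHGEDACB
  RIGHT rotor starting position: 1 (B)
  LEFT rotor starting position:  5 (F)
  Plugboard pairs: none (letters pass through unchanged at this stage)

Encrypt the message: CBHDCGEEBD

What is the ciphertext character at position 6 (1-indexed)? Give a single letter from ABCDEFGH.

Char 1 ('C'): step: R->2, L=5; C->plug->C->R->H->L->B->refl->H->L'->F->R'->G->plug->G
Char 2 ('B'): step: R->3, L=5; B->plug->B->R->G->L->D->refl->E->L'->C->R'->C->plug->C
Char 3 ('H'): step: R->4, L=5; H->plug->H->R->E->L->A->refl->F->L'->D->R'->E->plug->E
Char 4 ('D'): step: R->5, L=5; D->plug->D->R->C->L->E->refl->D->L'->G->R'->F->plug->F
Char 5 ('C'): step: R->6, L=5; C->plug->C->R->B->L->C->refl->G->L'->A->R'->B->plug->B
Char 6 ('G'): step: R->7, L=5; G->plug->G->R->G->L->D->refl->E->L'->C->R'->F->plug->F

F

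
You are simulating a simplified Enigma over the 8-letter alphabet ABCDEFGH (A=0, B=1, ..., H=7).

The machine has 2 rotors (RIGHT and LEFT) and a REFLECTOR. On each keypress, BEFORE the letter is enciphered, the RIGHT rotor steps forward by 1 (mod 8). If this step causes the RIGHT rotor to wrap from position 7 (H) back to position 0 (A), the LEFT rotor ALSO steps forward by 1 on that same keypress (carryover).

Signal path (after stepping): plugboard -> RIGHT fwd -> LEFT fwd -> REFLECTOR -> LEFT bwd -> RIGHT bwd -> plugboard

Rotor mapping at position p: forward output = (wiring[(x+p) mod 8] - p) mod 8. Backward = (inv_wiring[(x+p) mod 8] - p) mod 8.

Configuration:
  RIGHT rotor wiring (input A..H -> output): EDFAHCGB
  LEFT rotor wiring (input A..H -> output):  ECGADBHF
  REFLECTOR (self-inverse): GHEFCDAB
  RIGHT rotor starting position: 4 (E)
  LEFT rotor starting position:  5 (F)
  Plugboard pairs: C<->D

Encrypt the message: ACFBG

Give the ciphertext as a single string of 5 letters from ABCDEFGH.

Char 1 ('A'): step: R->5, L=5; A->plug->A->R->F->L->B->refl->H->L'->D->R'->G->plug->G
Char 2 ('C'): step: R->6, L=5; C->plug->D->R->F->L->B->refl->H->L'->D->R'->B->plug->B
Char 3 ('F'): step: R->7, L=5; F->plug->F->R->A->L->E->refl->C->L'->B->R'->E->plug->E
Char 4 ('B'): step: R->0, L->6 (L advanced); B->plug->B->R->D->L->E->refl->C->L'->F->R'->C->plug->D
Char 5 ('G'): step: R->1, L=6; G->plug->G->R->A->L->B->refl->H->L'->B->R'->E->plug->E

Answer: GBEDE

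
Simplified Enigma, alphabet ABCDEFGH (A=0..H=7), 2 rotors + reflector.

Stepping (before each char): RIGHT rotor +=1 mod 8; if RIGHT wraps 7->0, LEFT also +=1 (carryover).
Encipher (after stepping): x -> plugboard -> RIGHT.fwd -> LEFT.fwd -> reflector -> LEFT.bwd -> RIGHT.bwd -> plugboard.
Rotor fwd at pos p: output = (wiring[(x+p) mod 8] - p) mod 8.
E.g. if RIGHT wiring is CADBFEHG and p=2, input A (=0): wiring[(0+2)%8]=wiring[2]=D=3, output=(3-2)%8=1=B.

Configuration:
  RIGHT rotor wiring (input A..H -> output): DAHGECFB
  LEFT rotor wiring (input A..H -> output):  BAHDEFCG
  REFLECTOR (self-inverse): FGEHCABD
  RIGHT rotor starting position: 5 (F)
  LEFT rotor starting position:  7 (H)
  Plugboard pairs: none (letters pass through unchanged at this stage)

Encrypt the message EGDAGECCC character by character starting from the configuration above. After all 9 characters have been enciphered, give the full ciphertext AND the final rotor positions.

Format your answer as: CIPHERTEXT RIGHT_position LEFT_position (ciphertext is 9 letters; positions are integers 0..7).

Answer: HFEGAHDDE 6 0

Derivation:
Char 1 ('E'): step: R->6, L=7; E->plug->E->R->B->L->C->refl->E->L'->E->R'->H->plug->H
Char 2 ('G'): step: R->7, L=7; G->plug->G->R->D->L->A->refl->F->L'->F->R'->F->plug->F
Char 3 ('D'): step: R->0, L->0 (L advanced); D->plug->D->R->G->L->C->refl->E->L'->E->R'->E->plug->E
Char 4 ('A'): step: R->1, L=0; A->plug->A->R->H->L->G->refl->B->L'->A->R'->G->plug->G
Char 5 ('G'): step: R->2, L=0; G->plug->G->R->B->L->A->refl->F->L'->F->R'->A->plug->A
Char 6 ('E'): step: R->3, L=0; E->plug->E->R->G->L->C->refl->E->L'->E->R'->H->plug->H
Char 7 ('C'): step: R->4, L=0; C->plug->C->R->B->L->A->refl->F->L'->F->R'->D->plug->D
Char 8 ('C'): step: R->5, L=0; C->plug->C->R->E->L->E->refl->C->L'->G->R'->D->plug->D
Char 9 ('C'): step: R->6, L=0; C->plug->C->R->F->L->F->refl->A->L'->B->R'->E->plug->E
Final: ciphertext=HFEGAHDDE, RIGHT=6, LEFT=0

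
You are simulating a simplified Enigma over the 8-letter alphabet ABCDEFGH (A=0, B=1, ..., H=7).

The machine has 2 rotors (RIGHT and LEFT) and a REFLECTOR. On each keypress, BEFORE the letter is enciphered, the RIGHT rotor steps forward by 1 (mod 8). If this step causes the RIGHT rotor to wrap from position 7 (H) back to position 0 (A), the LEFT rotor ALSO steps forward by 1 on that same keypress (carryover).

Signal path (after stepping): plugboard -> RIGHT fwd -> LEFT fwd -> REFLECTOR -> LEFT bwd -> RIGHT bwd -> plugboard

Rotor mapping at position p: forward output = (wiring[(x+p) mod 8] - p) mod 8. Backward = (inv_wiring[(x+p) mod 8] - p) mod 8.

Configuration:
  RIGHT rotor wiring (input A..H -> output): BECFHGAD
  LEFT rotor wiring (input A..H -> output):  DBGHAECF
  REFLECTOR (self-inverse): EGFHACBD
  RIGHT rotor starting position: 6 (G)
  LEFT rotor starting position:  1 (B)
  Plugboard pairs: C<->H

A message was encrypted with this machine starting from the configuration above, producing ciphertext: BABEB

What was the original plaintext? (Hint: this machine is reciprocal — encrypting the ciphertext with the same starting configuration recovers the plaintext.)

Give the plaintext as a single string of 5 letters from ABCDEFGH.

Char 1 ('B'): step: R->7, L=1; B->plug->B->R->C->L->G->refl->B->L'->F->R'->C->plug->H
Char 2 ('A'): step: R->0, L->2 (L advanced); A->plug->A->R->B->L->F->refl->C->L'->D->R'->H->plug->C
Char 3 ('B'): step: R->1, L=2; B->plug->B->R->B->L->F->refl->C->L'->D->R'->A->plug->A
Char 4 ('E'): step: R->2, L=2; E->plug->E->R->G->L->B->refl->G->L'->C->R'->H->plug->C
Char 5 ('B'): step: R->3, L=2; B->plug->B->R->E->L->A->refl->E->L'->A->R'->E->plug->E

Answer: HCACE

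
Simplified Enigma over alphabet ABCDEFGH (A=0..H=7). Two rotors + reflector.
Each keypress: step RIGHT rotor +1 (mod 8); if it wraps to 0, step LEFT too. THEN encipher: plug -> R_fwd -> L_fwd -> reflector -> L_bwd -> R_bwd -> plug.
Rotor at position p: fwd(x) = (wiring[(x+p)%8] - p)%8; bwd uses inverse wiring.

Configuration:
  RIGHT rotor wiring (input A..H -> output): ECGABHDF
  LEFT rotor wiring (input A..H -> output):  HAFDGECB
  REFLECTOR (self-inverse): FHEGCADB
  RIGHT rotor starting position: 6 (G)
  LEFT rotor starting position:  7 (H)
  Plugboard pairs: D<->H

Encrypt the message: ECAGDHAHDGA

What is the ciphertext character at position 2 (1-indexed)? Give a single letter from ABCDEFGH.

Char 1 ('E'): step: R->7, L=7; E->plug->E->R->B->L->A->refl->F->L'->G->R'->A->plug->A
Char 2 ('C'): step: R->0, L->0 (L advanced); C->plug->C->R->G->L->C->refl->E->L'->F->R'->H->plug->D

D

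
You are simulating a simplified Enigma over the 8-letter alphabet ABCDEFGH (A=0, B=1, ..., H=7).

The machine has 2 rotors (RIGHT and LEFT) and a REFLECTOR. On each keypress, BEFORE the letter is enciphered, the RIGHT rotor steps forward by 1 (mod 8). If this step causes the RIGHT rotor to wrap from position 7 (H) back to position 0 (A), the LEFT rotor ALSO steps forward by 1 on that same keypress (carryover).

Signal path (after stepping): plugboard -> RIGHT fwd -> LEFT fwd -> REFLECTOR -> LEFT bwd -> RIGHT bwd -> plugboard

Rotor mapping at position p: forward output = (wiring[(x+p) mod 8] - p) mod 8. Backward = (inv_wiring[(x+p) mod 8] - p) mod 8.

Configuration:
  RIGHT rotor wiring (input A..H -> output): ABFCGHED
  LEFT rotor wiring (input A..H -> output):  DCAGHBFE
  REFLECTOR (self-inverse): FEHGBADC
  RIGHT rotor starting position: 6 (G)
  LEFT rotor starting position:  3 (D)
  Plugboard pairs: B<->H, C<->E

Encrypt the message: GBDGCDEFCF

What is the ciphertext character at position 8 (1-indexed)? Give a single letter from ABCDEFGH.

Char 1 ('G'): step: R->7, L=3; G->plug->G->R->A->L->D->refl->G->L'->C->R'->C->plug->E
Char 2 ('B'): step: R->0, L->4 (L advanced); B->plug->H->R->D->L->A->refl->F->L'->B->R'->B->plug->H
Char 3 ('D'): step: R->1, L=4; D->plug->D->R->F->L->G->refl->D->L'->A->R'->A->plug->A
Char 4 ('G'): step: R->2, L=4; G->plug->G->R->G->L->E->refl->B->L'->C->R'->E->plug->C
Char 5 ('C'): step: R->3, L=4; C->plug->E->R->A->L->D->refl->G->L'->F->R'->F->plug->F
Char 6 ('D'): step: R->4, L=4; D->plug->D->R->H->L->C->refl->H->L'->E->R'->E->plug->C
Char 7 ('E'): step: R->5, L=4; E->plug->C->R->G->L->E->refl->B->L'->C->R'->A->plug->A
Char 8 ('F'): step: R->6, L=4; F->plug->F->R->E->L->H->refl->C->L'->H->R'->E->plug->C

C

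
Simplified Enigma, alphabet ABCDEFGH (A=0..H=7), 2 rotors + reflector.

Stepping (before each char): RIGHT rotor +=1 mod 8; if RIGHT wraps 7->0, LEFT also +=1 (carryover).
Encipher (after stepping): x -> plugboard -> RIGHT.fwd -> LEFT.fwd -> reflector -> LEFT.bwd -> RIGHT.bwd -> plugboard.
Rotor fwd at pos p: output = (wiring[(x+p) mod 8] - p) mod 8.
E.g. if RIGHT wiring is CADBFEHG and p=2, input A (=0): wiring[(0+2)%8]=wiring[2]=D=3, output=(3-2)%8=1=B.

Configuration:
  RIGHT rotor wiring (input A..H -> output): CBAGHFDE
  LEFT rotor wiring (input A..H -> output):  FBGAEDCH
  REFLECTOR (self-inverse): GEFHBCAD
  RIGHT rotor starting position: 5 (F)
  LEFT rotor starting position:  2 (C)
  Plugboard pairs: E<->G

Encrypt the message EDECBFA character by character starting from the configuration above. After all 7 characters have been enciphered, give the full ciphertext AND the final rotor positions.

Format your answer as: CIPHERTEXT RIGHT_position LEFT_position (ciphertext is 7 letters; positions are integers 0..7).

Answer: CHGAGAC 4 3

Derivation:
Char 1 ('E'): step: R->6, L=2; E->plug->G->R->B->L->G->refl->A->L'->E->R'->C->plug->C
Char 2 ('D'): step: R->7, L=2; D->plug->D->R->B->L->G->refl->A->L'->E->R'->H->plug->H
Char 3 ('E'): step: R->0, L->3 (L advanced); E->plug->G->R->D->L->H->refl->D->L'->H->R'->E->plug->G
Char 4 ('C'): step: R->1, L=3; C->plug->C->R->F->L->C->refl->F->L'->A->R'->A->plug->A
Char 5 ('B'): step: R->2, L=3; B->plug->B->R->E->L->E->refl->B->L'->B->R'->E->plug->G
Char 6 ('F'): step: R->3, L=3; F->plug->F->R->H->L->D->refl->H->L'->D->R'->A->plug->A
Char 7 ('A'): step: R->4, L=3; A->plug->A->R->D->L->H->refl->D->L'->H->R'->C->plug->C
Final: ciphertext=CHGAGAC, RIGHT=4, LEFT=3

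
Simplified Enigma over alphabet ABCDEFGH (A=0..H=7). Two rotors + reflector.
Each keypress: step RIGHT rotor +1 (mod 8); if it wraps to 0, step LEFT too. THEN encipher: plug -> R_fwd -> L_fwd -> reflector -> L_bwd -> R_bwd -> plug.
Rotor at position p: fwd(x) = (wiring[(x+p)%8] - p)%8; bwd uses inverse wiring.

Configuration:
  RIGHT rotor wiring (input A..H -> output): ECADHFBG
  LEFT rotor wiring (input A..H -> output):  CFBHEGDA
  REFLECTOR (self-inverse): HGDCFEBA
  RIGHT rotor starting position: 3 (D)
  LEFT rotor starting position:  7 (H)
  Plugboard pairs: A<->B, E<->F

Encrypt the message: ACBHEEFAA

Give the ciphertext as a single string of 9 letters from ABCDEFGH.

Answer: BEGEADDEG

Derivation:
Char 1 ('A'): step: R->4, L=7; A->plug->B->R->B->L->D->refl->C->L'->D->R'->A->plug->B
Char 2 ('C'): step: R->5, L=7; C->plug->C->R->B->L->D->refl->C->L'->D->R'->F->plug->E
Char 3 ('B'): step: R->6, L=7; B->plug->A->R->D->L->C->refl->D->L'->B->R'->G->plug->G
Char 4 ('H'): step: R->7, L=7; H->plug->H->R->C->L->G->refl->B->L'->A->R'->F->plug->E
Char 5 ('E'): step: R->0, L->0 (L advanced); E->plug->F->R->F->L->G->refl->B->L'->C->R'->B->plug->A
Char 6 ('E'): step: R->1, L=0; E->plug->F->R->A->L->C->refl->D->L'->G->R'->D->plug->D
Char 7 ('F'): step: R->2, L=0; F->plug->E->R->H->L->A->refl->H->L'->D->R'->D->plug->D
Char 8 ('A'): step: R->3, L=0; A->plug->B->R->E->L->E->refl->F->L'->B->R'->F->plug->E
Char 9 ('A'): step: R->4, L=0; A->plug->B->R->B->L->F->refl->E->L'->E->R'->G->plug->G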